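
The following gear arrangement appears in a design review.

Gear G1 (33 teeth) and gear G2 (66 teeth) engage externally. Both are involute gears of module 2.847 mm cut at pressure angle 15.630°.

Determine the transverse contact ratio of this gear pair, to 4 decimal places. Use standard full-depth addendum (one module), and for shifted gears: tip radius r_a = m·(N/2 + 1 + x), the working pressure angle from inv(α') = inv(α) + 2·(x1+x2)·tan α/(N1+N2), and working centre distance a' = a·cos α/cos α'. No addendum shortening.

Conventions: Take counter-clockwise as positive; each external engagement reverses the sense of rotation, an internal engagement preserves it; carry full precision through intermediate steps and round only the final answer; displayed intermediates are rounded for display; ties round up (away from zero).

single-mesh involute tooth geometry (33T engaging 66T at module 2.847)
base radii: r_b1 = 45.238423, r_b2 = 90.476845
tip radii: r_a1 = 49.822500, r_a2 = 96.798000
no profile shift: α' = α, a' = a
action lengths: √(r_a1²−r_b1²) = 20.875024, √(r_a2²−r_b2²) = 34.406298
base pitch p_b = π·m·cos α = 8.613376
CR = (20.875024 + 34.406298 − 140.926500·sin 15.63000°)/8.613376 = 2.009935
contact ratio ≈ 2.0099

2.0099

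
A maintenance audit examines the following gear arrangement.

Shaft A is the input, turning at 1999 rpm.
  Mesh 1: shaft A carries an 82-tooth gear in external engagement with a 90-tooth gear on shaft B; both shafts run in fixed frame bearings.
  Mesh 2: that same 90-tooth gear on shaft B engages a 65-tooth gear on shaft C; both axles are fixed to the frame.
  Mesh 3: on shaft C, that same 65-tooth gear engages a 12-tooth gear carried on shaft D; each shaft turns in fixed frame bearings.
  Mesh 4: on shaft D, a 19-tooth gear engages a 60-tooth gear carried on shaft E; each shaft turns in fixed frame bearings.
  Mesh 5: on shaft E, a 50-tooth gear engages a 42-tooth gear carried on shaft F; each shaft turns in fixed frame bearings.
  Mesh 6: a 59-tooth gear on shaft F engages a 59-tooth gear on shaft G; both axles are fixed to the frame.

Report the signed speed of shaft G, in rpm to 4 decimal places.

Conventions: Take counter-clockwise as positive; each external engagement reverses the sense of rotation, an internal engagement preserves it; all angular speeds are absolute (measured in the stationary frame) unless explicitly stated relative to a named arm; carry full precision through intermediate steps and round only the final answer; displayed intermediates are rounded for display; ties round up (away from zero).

topology: fixed-axis compound train — 6 meshes, A→G
mesh 1 [82T→90T]: ω = 1999.0000×82/90 = 1821.3111 rpm, sense flips to −
mesh 2 [90T→65T]: ω = 1821.3111×90/65 = 2521.8154 rpm, sense flips to +
mesh 3 [65T→12T]: ω = 2521.8154×65/12 = 13659.8333 rpm, sense flips to −
mesh 4 [19T→60T]: ω = 13659.8333×19/60 = 4325.6139 rpm, sense flips to +
mesh 5 [50T→42T]: ω = 4325.6139×50/42 = 5149.5403 rpm, sense flips to −
mesh 6 [59T→59T]: ω = 5149.5403×59/59 = 5149.5403 rpm, sense flips to +
signed output speed = +5149.5403 rpm

+5149.5403 rpm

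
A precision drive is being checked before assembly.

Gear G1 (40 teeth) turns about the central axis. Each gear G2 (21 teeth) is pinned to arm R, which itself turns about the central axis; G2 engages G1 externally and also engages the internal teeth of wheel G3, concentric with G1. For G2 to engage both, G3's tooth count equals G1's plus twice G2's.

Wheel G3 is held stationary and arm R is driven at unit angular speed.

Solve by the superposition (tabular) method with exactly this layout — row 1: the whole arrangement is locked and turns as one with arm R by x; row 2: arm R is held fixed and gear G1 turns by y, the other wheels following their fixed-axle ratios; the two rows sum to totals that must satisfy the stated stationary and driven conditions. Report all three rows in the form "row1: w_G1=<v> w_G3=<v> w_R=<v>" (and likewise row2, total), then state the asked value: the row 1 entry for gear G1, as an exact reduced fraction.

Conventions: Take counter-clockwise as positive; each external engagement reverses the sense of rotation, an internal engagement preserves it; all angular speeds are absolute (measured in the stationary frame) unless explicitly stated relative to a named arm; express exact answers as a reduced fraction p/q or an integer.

row1: w_G1=1 w_G3=1 w_R=1
row2: w_G1=41/20 w_G3=-1 w_R=0
total: w_G1=61/20 w_G3=0 w_R=1
asked value: 1

class = planetary set [G3 = 40+2·21 = 82; Willis about the carrier]
row 1 — lock + rotate with arm: ω_sun = ω_ring = ω_arm = x
row 2 — arm fixed, fixed-axis ratios: sun y, ring −(40/82)·y, arm 0
boundary: total ω_ring = x − (40/82)·y = 0 and total ω_arm = x = 1  ⇒  y = 41/20, x = 1
row 2 ring = −(40/82)·41/20 = -1
totals (row 1 + row 2): sun 1 + 41/20 = 61/20, ring 1 + (-1) = 0, arm 1 + 0 = 1
asked cell (row1, sun) = 1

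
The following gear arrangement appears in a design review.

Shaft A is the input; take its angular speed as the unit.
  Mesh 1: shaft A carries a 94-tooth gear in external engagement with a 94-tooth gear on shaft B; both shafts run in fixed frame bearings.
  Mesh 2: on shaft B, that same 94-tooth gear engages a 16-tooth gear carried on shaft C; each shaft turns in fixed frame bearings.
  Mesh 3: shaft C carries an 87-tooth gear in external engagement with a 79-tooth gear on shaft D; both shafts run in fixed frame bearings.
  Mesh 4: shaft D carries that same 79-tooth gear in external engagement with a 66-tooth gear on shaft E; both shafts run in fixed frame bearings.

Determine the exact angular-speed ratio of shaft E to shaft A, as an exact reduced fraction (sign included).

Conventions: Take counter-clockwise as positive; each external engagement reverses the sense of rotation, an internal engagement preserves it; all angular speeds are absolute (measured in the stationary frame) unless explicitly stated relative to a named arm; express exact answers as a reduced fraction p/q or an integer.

class = fixed-axis compound train [4 meshes; 4 ratios multiply, 4 sense flips]
mesh 1 [94T→94T]: running ratio 1, sense −
mesh 2 [94T→16T]: running ratio 47/8, sense +
mesh 3 [87T→79T]: running ratio 4089/632, sense −
mesh 4 [79T→66T]: running ratio 1363/176, sense +
ω_out/ω_in = 1363/176

1363/176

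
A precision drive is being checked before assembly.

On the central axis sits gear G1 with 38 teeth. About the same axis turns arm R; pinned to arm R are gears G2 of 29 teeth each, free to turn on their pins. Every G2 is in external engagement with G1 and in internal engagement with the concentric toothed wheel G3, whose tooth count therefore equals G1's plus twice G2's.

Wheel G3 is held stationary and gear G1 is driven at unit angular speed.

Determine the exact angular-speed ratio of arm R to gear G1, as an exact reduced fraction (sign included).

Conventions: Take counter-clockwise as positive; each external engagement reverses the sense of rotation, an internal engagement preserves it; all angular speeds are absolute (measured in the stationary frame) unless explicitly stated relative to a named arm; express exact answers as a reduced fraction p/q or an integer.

topology: planetary set — G1 38T / G2 29T / G3 96T, arm = carrier (Willis)
ring teeth: 38 + 2·29 = 96
38(ω_sun−ω_arm) = −96(ω_ring−ω_arm),  ω_ring = 0, ω_sun = 1
38(1−ω_arm) = −96(0−ω_arm)  ⇒  134·ω_arm = 38  ⇒  ω_arm = 19/67
ω_out/ω_in = 19/67

19/67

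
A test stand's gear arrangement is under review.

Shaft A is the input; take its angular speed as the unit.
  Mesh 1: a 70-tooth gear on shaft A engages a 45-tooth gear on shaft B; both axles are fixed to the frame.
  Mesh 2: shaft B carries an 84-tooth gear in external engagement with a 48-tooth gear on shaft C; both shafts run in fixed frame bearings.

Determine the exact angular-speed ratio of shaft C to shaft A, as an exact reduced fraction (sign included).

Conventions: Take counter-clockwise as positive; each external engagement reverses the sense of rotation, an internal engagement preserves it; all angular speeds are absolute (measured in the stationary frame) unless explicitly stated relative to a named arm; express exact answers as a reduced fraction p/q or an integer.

class = fixed-axis compound train [2 meshes; 2 ratios multiply, 2 sense flips]
mesh 1 [70T→45T]: running ratio 14/9, sense −
mesh 2 [84T→48T]: running ratio 49/18, sense +
ω_out/ω_in = 49/18

49/18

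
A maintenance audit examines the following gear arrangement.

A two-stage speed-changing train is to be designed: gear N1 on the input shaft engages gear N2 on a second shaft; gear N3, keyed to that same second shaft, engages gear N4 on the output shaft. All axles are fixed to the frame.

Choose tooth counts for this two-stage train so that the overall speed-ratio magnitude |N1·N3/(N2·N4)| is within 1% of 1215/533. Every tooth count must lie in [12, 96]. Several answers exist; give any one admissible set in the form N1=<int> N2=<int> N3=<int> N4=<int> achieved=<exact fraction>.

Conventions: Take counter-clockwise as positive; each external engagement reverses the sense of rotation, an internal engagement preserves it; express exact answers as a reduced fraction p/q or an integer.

N1=15 N2=13 N3=81 N4=41 achieved=1215/533

topology: fixed-axis compound train — 2 stages, target 1215/533
target = 1215/533 in lowest terms: an exact hit needs N1·N3 = k·1215 and N2·N4 = k·533 for one integer k, every count in [12, 96]; additionally prefer no 1:1 stage (N1 ≠ N2, N3 ≠ N4)
k = 1: N1·N3 = 1215 = 15·81, N2·N4 = 533 = 13·41
achieved = 15·81/(13·41) = 1215/533; |achieved − target| = 0 ≤ 243/10660 ✓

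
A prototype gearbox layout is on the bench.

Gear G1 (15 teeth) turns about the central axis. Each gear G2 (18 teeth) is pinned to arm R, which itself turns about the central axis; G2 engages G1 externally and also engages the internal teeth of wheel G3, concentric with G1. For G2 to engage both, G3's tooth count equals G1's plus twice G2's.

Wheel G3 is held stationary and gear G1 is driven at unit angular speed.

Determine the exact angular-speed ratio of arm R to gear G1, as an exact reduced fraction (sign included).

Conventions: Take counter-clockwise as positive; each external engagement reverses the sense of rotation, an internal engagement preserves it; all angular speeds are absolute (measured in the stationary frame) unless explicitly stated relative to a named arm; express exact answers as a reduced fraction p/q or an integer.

class = planetary set [G3 = 15+2·18 = 51; Willis about the carrier]
ring teeth: 15 + 2·18 = 51
15(ω_sun−ω_arm) = −51(ω_ring−ω_arm),  ω_ring = 0, ω_sun = 1
15(1−ω_arm) = −51(0−ω_arm)  ⇒  66·ω_arm = 15  ⇒  ω_arm = 5/22
ω_out/ω_in = 5/22

5/22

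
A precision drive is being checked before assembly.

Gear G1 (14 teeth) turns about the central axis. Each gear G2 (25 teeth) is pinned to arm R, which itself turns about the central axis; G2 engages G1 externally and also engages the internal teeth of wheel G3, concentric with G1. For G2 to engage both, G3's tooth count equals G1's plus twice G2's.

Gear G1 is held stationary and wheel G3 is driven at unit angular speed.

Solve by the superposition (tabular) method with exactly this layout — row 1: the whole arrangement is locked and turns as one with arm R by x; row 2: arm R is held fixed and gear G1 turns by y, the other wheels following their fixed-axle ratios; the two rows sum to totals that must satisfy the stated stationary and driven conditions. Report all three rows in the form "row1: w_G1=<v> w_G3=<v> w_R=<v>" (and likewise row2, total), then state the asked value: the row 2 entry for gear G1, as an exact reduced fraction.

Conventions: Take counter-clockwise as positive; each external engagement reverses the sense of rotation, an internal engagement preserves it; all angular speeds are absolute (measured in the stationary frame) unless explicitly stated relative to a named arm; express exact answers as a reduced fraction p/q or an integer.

planetary set (14T centre, 25T on arm, 64T internal) — Willis relation
row 1: whole set turns with the arm by x
row 2 — arm fixed, fixed-axis ratios: sun y, ring −(14/64)·y, arm 0
boundary: total ω_sun = x + y = 0 and total ω_ring = x − (14/64)·y = 1  ⇒  y = -32/39, x = 32/39
row 2 ring = −(14/64)·(-32/39) = 7/39
totals (row 1 + row 2): sun 32/39 + (-32/39) = 0, ring 32/39 + 7/39 = 1, arm 32/39 + 0 = 32/39
asked cell (row2, sun) = -32/39

row1: w_G1=32/39 w_G3=32/39 w_R=32/39
row2: w_G1=-32/39 w_G3=7/39 w_R=0
total: w_G1=0 w_G3=1 w_R=32/39
asked value: -32/39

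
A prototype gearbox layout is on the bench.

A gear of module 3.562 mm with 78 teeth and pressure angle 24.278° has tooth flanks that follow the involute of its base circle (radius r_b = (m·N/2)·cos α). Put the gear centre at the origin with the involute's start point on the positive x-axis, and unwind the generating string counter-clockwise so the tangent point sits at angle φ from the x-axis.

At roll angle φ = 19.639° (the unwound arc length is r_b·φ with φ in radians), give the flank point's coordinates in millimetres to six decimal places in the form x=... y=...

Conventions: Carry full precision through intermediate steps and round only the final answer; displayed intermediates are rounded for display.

class = single-mesh tooth geometry [base-circle involute, m = 3.562, 78T]
pitch radius r_p = m·N/2 = 3.562·78/2 = 138.918000
base radius r_b = r_p·cos α = 138.918000·cos 24.278° = 126.632262
roll angle φ = 19.639° = 0.34276521 rad
x = r_b·(cos φ + φ·sin φ) = 133.854074
y = r_b·(sin φ − φ·cos φ) = 1.679973

x=133.854074 y=1.679973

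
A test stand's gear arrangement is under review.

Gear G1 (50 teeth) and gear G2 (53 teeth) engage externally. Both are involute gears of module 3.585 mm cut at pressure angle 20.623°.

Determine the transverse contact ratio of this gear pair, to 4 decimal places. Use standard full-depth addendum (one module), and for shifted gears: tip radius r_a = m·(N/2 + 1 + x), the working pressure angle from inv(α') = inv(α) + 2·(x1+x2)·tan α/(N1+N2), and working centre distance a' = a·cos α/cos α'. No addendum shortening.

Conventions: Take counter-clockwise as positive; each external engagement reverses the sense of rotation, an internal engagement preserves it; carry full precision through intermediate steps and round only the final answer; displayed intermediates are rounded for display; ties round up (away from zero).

class = single-mesh tooth geometry [involute pair 50T × 53T, m = 3.585]
base radii: r_b1 = 83.881671, r_b2 = 88.914571
tip radii: r_a1 = 93.210000, r_a2 = 98.587500
no profile shift: α' = α, a' = a
action lengths: √(r_a1²−r_b1²) = 40.644427, √(r_a2²−r_b2²) = 42.587489
base pitch p_b = π·m·cos α = 10.540882
CR = (40.644427 + 42.587489 − 184.627500·sin 20.62300°)/10.540882 = 1.726886
contact ratio ≈ 1.7269

1.7269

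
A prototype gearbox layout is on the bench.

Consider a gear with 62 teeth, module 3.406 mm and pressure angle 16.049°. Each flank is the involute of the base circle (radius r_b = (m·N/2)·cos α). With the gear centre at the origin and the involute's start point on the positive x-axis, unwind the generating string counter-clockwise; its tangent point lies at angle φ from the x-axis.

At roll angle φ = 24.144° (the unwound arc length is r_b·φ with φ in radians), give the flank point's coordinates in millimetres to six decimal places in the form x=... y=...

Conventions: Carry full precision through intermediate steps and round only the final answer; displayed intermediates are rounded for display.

recognized (one wheel, involute flank): single-mesh tooth geometry, m = 3.406, N = 62
pitch radius r_p = m·N/2 = 3.406·62/2 = 105.586000
base radius r_b = r_p·cos α = 105.586000·cos 16.049° = 101.470851
roll angle φ = 24.144° = 0.42139229 rad
x = r_b·(cos φ + φ·sin φ) = 110.084000
y = r_b·(sin φ − φ·cos φ) = 2.486270

x=110.084000 y=2.486270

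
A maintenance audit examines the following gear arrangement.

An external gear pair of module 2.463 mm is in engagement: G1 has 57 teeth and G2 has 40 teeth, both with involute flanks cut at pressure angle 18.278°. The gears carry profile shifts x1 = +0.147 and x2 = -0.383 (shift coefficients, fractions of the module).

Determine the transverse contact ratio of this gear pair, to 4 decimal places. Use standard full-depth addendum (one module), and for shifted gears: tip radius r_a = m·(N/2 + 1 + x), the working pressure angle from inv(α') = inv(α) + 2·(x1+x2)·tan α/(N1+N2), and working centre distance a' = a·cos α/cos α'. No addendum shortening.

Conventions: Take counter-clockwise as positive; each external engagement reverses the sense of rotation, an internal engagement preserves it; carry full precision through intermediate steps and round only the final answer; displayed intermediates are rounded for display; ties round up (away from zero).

topology: single-mesh involute geometry — m = 2.463, 57T/40T pair
base radii: r_b1 = 66.653854, r_b2 = 46.774635
tip radii: r_a1 = 73.020561, r_a2 = 50.779671
inv(α') = inv(18.278°) + 2·(+0.147-0.383)·tan α/(57+40) = 0.00967399  ⇒  α' = 17.38848°
a' = a·cos α / cos α' = 119.4555·cos 18.278°/cos 17.38848° = 118.860358
action lengths: √(r_a1²−r_b1²) = 29.820564, √(r_a2²−r_b2²) = 19.766349
base pitch p_b = π·m·cos α = 7.347342
CR = (29.820564 + 19.766349 − 118.860358·sin 17.38848°)/7.347342 = 1.914381
contact ratio ≈ 1.9144

1.9144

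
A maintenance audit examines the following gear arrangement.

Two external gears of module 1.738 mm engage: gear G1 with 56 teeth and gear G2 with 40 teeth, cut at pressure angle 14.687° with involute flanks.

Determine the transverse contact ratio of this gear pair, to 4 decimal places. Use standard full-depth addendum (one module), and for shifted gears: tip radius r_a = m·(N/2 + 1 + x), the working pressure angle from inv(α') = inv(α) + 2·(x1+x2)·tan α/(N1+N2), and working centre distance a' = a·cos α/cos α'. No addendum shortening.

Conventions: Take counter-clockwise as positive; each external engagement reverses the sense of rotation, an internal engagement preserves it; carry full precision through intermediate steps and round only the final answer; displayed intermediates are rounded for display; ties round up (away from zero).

class = single-mesh tooth geometry [involute pair 56T × 40T, m = 1.738]
base radii: r_b1 = 47.073919, r_b2 = 33.624228
tip radii: r_a1 = 50.402000, r_a2 = 36.498000
no profile shift: α' = α, a' = a
action lengths: √(r_a1²−r_b1²) = 18.011324, √(r_a2²−r_b2²) = 14.195609
base pitch p_b = π·m·cos α = 5.281681
CR = (18.011324 + 14.195609 − 83.424000·sin 14.68700°)/5.281681 = 2.093224
contact ratio ≈ 2.0932

2.0932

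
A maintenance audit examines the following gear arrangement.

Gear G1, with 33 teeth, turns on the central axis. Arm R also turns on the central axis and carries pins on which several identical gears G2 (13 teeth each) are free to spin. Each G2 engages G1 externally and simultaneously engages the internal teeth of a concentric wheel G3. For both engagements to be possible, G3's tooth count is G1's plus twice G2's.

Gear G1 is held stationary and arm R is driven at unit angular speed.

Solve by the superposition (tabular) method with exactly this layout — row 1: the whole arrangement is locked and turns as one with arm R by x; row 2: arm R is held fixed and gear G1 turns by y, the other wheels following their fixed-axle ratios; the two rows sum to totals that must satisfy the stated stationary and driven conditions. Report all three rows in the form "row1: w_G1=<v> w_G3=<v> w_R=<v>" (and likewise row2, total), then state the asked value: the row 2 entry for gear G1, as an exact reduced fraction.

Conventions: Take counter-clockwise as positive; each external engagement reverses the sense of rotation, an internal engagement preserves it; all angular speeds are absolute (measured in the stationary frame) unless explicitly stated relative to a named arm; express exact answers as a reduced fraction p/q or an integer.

row1: w_G1=1 w_G3=1 w_R=1
row2: w_G1=-1 w_G3=33/59 w_R=0
total: w_G1=0 w_G3=92/59 w_R=1
asked value: -1

planetary set (33T centre, 13T on arm, 59T internal) — Willis relation
row 1: whole set turns with the arm by x
superposition row 2 [arm held]: sun y, ring −(33/59)·y, arm 0
boundary: total ω_sun = x + y = 0 and total ω_arm = x = 1  ⇒  y = -1, x = 1
row 2 ring = −(33/59)·(-1) = 33/59
totals (row 1 + row 2): sun 1 + (-1) = 0, ring 1 + 33/59 = 92/59, arm 1 + 0 = 1
asked cell (row2, sun) = -1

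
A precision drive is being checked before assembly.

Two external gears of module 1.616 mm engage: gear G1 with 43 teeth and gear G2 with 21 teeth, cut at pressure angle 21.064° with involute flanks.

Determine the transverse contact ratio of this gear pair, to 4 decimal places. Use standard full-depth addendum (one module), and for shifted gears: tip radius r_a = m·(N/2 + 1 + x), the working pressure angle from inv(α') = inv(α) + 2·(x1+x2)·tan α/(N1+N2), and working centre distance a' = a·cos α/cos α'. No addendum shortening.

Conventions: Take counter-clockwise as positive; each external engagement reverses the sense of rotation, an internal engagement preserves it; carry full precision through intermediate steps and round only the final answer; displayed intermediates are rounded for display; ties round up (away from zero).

topology: single-mesh involute geometry — m = 1.616, 43T/21T pair
base radii: r_b1 = 32.422390, r_b2 = 15.834190
tip radii: r_a1 = 36.360000, r_a2 = 18.584000
no profile shift: α' = α, a' = a
action lengths: √(r_a1²−r_b1²) = 16.457163, √(r_a2²−r_b2²) = 9.728487
base pitch p_b = π·m·cos α = 4.737579
CR = (16.457163 + 9.728487 − 51.712000·sin 21.06400°)/4.737579 = 1.604155
contact ratio ≈ 1.6042

1.6042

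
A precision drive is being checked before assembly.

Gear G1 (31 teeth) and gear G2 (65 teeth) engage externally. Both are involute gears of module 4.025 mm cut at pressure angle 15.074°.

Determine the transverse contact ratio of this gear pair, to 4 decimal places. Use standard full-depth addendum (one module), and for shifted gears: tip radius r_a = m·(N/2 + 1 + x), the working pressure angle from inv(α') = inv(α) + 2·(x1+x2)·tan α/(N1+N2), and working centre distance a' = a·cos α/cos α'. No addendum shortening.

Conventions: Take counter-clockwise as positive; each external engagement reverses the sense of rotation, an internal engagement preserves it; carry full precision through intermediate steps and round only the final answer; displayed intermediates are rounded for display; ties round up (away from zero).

2.0394

class = single-mesh tooth geometry [involute pair 31T × 65T, m = 4.025]
base radii: r_b1 = 60.240793, r_b2 = 126.311339
tip radii: r_a1 = 66.412500, r_a2 = 134.837500
no profile shift: α' = α, a' = a
action lengths: √(r_a1²−r_b1²) = 27.958309, √(r_a2²−r_b2²) = 47.186831
base pitch p_b = π·m·cos α = 12.209808
CR = (27.958309 + 47.186831 − 193.200000·sin 15.07400°)/12.209808 = 2.039370
contact ratio ≈ 2.0394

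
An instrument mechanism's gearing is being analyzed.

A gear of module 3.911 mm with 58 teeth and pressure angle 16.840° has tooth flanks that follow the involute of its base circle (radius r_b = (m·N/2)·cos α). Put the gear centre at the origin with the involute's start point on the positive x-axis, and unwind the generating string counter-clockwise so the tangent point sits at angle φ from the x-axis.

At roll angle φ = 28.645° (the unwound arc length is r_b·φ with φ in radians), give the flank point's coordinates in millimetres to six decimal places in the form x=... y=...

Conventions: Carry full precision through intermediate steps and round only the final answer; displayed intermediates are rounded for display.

x=121.285936 y=4.409752

topology: single-mesh involute geometry — m = 3.911, N = 58
pitch radius r_p = m·N/2 = 3.911·58/2 = 113.419000
base radius r_b = r_p·cos α = 113.419000·cos 16.840° = 108.555308
roll angle φ = 28.645° = 0.49994956 rad
x = r_b·(cos φ + φ·sin φ) = 121.285936
y = r_b·(sin φ − φ·cos φ) = 4.409752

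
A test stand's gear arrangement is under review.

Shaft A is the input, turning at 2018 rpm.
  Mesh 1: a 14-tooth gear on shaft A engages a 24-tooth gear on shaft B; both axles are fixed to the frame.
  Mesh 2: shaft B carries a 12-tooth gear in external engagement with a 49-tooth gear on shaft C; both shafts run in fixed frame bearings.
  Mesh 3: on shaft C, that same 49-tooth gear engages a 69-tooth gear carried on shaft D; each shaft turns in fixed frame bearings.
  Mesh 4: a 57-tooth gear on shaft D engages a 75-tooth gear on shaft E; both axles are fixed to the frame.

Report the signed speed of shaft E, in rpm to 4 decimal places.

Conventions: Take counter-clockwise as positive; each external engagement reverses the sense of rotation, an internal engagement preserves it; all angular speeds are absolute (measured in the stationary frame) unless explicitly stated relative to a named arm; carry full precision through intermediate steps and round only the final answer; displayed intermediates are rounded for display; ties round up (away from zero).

+155.5907 rpm

topology: fixed-axis compound train — 4 meshes, A→E
mesh 1 [14T→24T]: ω = 2018.0000×14/24 = 1177.1667 rpm, sense flips to −
mesh 2 [12T→49T]: ω = 1177.1667×12/49 = 288.2857 rpm, sense flips to +
mesh 3 [49T→69T]: ω = 288.2857×49/69 = 204.7246 rpm, sense flips to −
mesh 4 [57T→75T]: ω = 204.7246×57/75 = 155.5907 rpm, sense flips to +
signed output speed = +155.5907 rpm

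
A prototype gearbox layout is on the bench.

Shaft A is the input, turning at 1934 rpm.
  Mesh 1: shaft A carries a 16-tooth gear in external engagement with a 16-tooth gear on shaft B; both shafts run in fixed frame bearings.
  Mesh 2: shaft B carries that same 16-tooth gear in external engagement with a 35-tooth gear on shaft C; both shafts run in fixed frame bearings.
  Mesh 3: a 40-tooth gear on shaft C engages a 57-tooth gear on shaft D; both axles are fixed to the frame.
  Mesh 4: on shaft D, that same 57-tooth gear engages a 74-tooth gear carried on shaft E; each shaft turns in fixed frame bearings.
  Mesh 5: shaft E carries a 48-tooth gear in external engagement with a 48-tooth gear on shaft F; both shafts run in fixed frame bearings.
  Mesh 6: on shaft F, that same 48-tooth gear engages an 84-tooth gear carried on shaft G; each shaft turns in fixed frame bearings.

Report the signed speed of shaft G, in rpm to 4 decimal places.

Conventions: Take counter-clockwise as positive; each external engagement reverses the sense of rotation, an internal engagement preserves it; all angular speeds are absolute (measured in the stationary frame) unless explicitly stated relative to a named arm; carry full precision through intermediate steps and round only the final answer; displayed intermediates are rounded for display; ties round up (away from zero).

+273.0855 rpm

topology: fixed-axis compound train — 6 meshes, A→G
mesh 1 [16T→16T]: ω = 1934.0000×16/16 = 1934.0000 rpm, sense flips to −
mesh 2 [16T→35T]: ω = 1934.0000×16/35 = 884.1143 rpm, sense flips to +
mesh 3 [40T→57T]: ω = 884.1143×40/57 = 620.4311 rpm, sense flips to −
mesh 4 [57T→74T]: ω = 620.4311×57/74 = 477.8996 rpm, sense flips to +
mesh 5 [48T→48T]: ω = 477.8996×48/48 = 477.8996 rpm, sense flips to −
mesh 6 [48T→84T]: ω = 477.8996×48/84 = 273.0855 rpm, sense flips to +
signed output speed = +273.0855 rpm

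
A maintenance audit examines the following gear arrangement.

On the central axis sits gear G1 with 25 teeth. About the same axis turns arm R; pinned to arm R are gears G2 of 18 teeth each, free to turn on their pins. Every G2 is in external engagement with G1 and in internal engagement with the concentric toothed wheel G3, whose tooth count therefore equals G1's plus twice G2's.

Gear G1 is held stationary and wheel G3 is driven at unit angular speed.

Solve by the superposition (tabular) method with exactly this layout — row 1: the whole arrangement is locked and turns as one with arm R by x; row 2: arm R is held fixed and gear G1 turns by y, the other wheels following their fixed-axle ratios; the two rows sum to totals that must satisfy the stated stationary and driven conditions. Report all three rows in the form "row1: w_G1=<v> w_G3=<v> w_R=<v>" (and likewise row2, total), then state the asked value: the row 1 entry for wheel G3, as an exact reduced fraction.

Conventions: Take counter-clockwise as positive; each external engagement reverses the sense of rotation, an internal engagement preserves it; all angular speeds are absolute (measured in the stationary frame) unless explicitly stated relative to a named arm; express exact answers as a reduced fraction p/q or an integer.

class = planetary set [G3 = 25+2·18 = 61; Willis about the carrier]
row 1 — lock + rotate with arm: ω_sun = ω_ring = ω_arm = x
superposition row 2 [arm held]: sun y, ring −(25/61)·y, arm 0
boundary: total ω_sun = x + y = 0 and total ω_ring = x − (25/61)·y = 1  ⇒  y = -61/86, x = 61/86
row 2 ring = −(25/61)·(-61/86) = 25/86
totals (row 1 + row 2): sun 61/86 + (-61/86) = 0, ring 61/86 + 25/86 = 1, arm 61/86 + 0 = 61/86
asked cell (row1, ring) = 61/86

row1: w_G1=61/86 w_G3=61/86 w_R=61/86
row2: w_G1=-61/86 w_G3=25/86 w_R=0
total: w_G1=0 w_G3=1 w_R=61/86
asked value: 61/86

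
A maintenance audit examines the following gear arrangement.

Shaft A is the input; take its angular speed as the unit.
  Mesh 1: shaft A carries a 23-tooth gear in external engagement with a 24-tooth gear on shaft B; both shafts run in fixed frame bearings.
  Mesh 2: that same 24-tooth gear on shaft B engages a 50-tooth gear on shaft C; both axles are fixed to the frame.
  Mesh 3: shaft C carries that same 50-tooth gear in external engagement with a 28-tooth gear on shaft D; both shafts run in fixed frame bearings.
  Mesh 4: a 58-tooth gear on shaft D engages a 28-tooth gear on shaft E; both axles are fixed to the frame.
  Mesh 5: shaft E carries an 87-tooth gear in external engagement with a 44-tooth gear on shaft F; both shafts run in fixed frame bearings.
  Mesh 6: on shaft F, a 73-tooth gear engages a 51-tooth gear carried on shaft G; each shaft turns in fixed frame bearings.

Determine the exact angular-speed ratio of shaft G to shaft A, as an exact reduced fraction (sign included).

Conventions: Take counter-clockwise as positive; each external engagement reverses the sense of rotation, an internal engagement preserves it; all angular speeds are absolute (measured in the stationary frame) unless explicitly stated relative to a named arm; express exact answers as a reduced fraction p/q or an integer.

class = fixed-axis compound train [6 meshes; 6 ratios multiply, 6 sense flips]
mesh 1 [23T→24T]: running ratio 23/24, sense −
mesh 2 [24T→50T]: running ratio 23/50, sense +
mesh 3 [50T→28T]: running ratio 23/28, sense −
mesh 4 [58T→28T]: running ratio 667/392, sense +
mesh 5 [87T→44T]: running ratio 58029/17248, sense −
mesh 6 [73T→51T]: running ratio 1412039/293216, sense +
ω_out/ω_in = 1412039/293216

1412039/293216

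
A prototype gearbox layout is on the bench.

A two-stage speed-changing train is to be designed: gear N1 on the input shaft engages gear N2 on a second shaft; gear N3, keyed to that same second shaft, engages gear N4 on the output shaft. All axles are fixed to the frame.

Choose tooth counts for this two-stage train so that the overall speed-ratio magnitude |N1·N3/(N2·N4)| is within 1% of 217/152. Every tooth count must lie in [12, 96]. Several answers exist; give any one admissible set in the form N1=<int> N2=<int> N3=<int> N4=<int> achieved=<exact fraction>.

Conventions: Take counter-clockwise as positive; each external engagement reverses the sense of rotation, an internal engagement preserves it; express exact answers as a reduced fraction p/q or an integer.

design class (target 217/152): fixed-axis compound train
target = 217/152 in lowest terms: an exact hit needs N1·N3 = k·217 and N2·N4 = k·152 for one integer k, every count in [12, 96]; additionally prefer no 1:1 stage (N1 ≠ N2, N3 ≠ N4)
k = 1: no 1:1-free in-range split of k·217 and k·152 into factor pairs; take k = 2
k = 2: N1·N3 = 434 = 14·31, N2·N4 = 304 = 16·19
achieved = 14·31/(16·19) = 217/152; |achieved − target| = 0 ≤ 217/15200 ✓

N1=14 N2=16 N3=31 N4=19 achieved=217/152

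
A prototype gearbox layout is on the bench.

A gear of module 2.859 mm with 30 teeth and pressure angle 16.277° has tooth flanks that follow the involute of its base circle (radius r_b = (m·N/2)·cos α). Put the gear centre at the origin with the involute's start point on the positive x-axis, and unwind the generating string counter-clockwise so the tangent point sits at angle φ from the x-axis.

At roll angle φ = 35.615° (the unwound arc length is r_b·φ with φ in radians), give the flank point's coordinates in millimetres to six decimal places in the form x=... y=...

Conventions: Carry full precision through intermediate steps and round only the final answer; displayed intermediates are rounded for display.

x=48.367166 y=3.170115

topology: single-mesh involute geometry — m = 2.859, N = 30
pitch radius r_p = m·N/2 = 2.859·30/2 = 42.885000
base radius r_b = r_p·cos α = 42.885000·cos 16.277° = 41.166078
roll angle φ = 35.615° = 0.62159901 rad
x = r_b·(cos φ + φ·sin φ) = 48.367166
y = r_b·(sin φ − φ·cos φ) = 3.170115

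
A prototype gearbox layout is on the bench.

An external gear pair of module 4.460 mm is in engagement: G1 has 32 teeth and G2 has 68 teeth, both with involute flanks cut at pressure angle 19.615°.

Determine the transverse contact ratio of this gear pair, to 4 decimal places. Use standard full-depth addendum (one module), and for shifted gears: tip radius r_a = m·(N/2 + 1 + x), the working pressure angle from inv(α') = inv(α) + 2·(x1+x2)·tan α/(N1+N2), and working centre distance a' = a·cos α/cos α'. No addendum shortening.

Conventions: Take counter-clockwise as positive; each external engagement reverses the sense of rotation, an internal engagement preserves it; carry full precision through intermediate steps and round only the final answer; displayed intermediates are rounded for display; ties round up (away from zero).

class = single-mesh tooth geometry [involute pair 32T × 68T, m = 4.460]
base radii: r_b1 = 67.218951, r_b2 = 142.840270
tip radii: r_a1 = 75.820000, r_a2 = 156.100000
no profile shift: α' = α, a' = a
action lengths: √(r_a1²−r_b1²) = 35.075420, √(r_a2²−r_b2²) = 62.959251
base pitch p_b = π·m·cos α = 13.198410
CR = (35.075420 + 62.959251 − 223.000000·sin 19.61500°)/13.198410 = 1.755816
contact ratio ≈ 1.7558

1.7558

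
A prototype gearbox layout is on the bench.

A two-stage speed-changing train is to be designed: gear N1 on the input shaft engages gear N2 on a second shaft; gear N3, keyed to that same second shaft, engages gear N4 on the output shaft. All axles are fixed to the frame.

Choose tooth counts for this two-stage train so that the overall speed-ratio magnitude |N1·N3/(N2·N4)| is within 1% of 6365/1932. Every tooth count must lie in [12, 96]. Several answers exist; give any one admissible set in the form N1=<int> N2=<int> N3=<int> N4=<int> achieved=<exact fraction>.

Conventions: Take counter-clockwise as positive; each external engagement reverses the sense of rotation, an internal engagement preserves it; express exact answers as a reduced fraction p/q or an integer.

class = fixed-axis compound train [2-stage, 6365/1932 wanted]
target = 6365/1932 in lowest terms: an exact hit needs N1·N3 = k·6365 and N2·N4 = k·1932 for one integer k, every count in [12, 96]; additionally prefer no 1:1 stage (N1 ≠ N2, N3 ≠ N4)
k = 1: N1·N3 = 6365 = 67·95, N2·N4 = 1932 = 21·92
achieved = 67·95/(21·92) = 6365/1932; |achieved − target| = 0 ≤ 1273/38640 ✓

N1=67 N2=21 N3=95 N4=92 achieved=6365/1932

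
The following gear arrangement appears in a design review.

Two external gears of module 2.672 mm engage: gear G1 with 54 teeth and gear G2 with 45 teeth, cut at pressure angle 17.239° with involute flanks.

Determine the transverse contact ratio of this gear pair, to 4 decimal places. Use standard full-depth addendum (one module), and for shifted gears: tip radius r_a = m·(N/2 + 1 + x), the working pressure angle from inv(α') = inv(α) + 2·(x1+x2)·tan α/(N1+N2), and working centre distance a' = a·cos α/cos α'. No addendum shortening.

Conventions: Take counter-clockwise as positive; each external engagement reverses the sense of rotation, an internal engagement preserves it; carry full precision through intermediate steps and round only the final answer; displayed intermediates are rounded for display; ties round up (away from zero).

1.9168

recognized (one external pair, fixed centres): single-mesh tooth geometry, m = 2.672, N1 = 54, N2 = 45
base radii: r_b1 = 68.903065, r_b2 = 57.419221
tip radii: r_a1 = 74.816000, r_a2 = 62.792000
no profile shift: α' = α, a' = a
action lengths: √(r_a1²−r_b1²) = 29.151355, √(r_a2²−r_b2²) = 25.413940
base pitch p_b = π·m·cos α = 8.017236
CR = (29.151355 + 25.413940 − 132.264000·sin 17.23900°)/8.017236 = 1.916842
contact ratio ≈ 1.9168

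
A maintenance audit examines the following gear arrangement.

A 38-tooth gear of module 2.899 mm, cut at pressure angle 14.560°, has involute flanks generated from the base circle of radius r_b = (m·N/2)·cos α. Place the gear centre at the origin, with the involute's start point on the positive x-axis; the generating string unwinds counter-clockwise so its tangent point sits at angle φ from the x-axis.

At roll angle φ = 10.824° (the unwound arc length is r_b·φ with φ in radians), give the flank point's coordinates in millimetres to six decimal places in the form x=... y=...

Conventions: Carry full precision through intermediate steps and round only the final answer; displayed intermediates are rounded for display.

x=54.254916 y=0.119385

class = single-mesh tooth geometry [base-circle involute, m = 2.899, 38T]
pitch radius r_p = m·N/2 = 2.899·38/2 = 55.081000
base radius r_b = r_p·cos α = 55.081000·cos 14.560° = 53.312069
roll angle φ = 10.824° = 0.18891444 rad
x = r_b·(cos φ + φ·sin φ) = 54.254916
y = r_b·(sin φ − φ·cos φ) = 0.119385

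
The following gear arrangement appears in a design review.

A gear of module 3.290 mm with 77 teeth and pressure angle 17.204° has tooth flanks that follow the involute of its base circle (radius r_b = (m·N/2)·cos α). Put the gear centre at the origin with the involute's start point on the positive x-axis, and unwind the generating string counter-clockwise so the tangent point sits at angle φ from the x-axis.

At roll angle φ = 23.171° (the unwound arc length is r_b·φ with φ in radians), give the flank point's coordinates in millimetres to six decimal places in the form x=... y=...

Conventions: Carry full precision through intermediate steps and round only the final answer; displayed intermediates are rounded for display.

topology: single-mesh involute geometry — m = 3.290, N = 77
pitch radius r_p = m·N/2 = 3.290·77/2 = 126.665000
base radius r_b = r_p·cos α = 126.665000·cos 17.204° = 120.997719
roll angle φ = 23.171° = 0.40441024 rad
x = r_b·(cos φ + φ·sin φ) = 130.491272
y = r_b·(sin φ − φ·cos φ) = 2.624236

x=130.491272 y=2.624236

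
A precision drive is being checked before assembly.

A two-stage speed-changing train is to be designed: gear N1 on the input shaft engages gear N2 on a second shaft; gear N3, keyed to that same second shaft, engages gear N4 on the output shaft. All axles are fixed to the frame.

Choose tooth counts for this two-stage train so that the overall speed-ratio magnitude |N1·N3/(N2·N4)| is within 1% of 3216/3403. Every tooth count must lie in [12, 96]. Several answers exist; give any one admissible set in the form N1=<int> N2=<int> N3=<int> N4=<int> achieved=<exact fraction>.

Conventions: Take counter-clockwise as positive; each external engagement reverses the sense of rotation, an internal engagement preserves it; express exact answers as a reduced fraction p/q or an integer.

N1=48 N2=41 N3=67 N4=83 achieved=3216/3403

topology: fixed-axis compound train — 2 stages, target 3216/3403
target = 3216/3403 in lowest terms: an exact hit needs N1·N3 = k·3216 and N2·N4 = k·3403 for one integer k, every count in [12, 96]; additionally prefer no 1:1 stage (N1 ≠ N2, N3 ≠ N4)
k = 1: N1·N3 = 3216 = 48·67, N2·N4 = 3403 = 41·83
achieved = 48·67/(41·83) = 3216/3403; |achieved − target| = 0 ≤ 804/85075 ✓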